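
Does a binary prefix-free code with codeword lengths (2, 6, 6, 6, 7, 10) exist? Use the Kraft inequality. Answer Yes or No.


Kraft sum = sum(2^(-l_i)) = 0.3057, need <= 1. Result: satisfied (a binary prefix-free code with these lengths exists)

Yes


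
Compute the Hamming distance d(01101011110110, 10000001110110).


Count differing positions: ^ ^ ^ . ^ . ^ . . . . . . . = 5 differences

5


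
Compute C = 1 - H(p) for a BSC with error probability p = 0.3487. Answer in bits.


H(p) = -p*log2(p) - (1-p)*log2(1-p) = -0.3487*log2(0.3487) - 0.6513*log2(0.6513) = 0.530004 + 0.402898 = 0.9329. C = 1 - H(p) = 1 - 0.9329 = 0.0671

0.0671 bits


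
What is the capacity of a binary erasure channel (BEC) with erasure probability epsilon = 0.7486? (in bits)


C = 1 - epsilon = 1 - 0.7486 = 0.2514

0.2514 bits


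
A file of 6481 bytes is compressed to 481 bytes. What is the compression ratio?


Ratio = original / compressed = 6481 / 481 = 13.474

13.474


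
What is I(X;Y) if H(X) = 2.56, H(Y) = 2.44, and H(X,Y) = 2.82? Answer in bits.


I(X;Y) = H(X) + H(Y) - H(X,Y) = 2.56 + 2.44 - 2.82 = 2.18

2.18 bits


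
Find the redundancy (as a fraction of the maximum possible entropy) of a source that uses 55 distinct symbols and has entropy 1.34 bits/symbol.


H_max = log2(K) = log2(55) = 5.7814 bits/symbol. Redundancy = 1 - H/H_max = 1 - 1.34/5.7814 = 1 - 0.2318 = 0.7682

0.7682


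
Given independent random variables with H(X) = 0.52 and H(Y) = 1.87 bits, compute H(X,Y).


For independent variables, H(X,Y) = H(X) + H(Y) = 0.52 + 1.87 = 2.39

2.39 bits


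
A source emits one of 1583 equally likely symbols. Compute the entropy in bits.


H = log2(n) = log2(1583) = 10.6284

10.6284 bits


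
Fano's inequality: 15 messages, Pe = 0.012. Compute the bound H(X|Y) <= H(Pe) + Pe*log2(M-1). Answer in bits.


H(Pe) = -Pe*log2(Pe) - (1-Pe)*log2(1-Pe) = -0.012*log2(0.012) - 0.988*log2(0.988) = 0.076570 + 0.017208 = 0.0938. Pe*log2(M-1) = 0.012*log2(14) = 0.045688. Bound = H(Pe) + Pe*log2(M-1) = 0.076570 + 0.017208 + 0.045688 = 0.1395

0.1395 bits


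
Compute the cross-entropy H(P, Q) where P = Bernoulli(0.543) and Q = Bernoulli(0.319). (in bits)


H(P,Q) = -p*log2(q) - (1-p)*log2(1-q). -0.543*log2(0.319) = 0.895066; -0.457*log2(0.681) = 0.253303. H(P,Q) = 0.895066 + 0.253303 = 1.1484

1.1484 bits


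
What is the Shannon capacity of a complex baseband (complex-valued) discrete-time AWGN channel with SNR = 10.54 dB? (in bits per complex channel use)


SNR_linear = 10^(10.54/10) = 11.324; C = log2(1 + SNR_linear) = log2(1 + 11.324) = 3.6234

3.6234 bits/channel use


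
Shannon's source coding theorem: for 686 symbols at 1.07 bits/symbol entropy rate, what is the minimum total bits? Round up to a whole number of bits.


Minimum bits >= n * H = 686 * 1.07 = 734.02, rounded up to a whole number of bits = 735

735 bits


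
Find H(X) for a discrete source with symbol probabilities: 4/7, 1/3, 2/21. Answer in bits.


H = -sum(p_i * log2(p_i)). Terms: -(4/7)*log2(4/7) = 0.461346; -(1/3)*log2(1/3) = 0.528321; -(2/21)*log2(2/21) = 0.323078. H = 0.461346 + 0.528321 + 0.323078 = 1.3127

1.3127 bits


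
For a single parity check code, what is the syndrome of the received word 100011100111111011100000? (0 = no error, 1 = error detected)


Syndrome = XOR of all bits = 1 XOR 0 XOR 0 XOR 0 XOR 1 XOR 1 XOR 1 XOR 0 XOR 0 XOR 1 XOR 1 XOR 1 XOR 1 XOR 1 XOR 1 XOR 0 XOR 1 XOR 1 XOR 1 XOR 0 XOR 0 XOR 0 XOR 0 XOR 0 = 1

1


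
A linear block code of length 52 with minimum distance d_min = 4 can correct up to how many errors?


Correction capability = floor((d-1)/2) = floor((4-1)/2) = 1

1 errors


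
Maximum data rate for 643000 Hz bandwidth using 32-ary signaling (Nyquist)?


Rate = 2 * B * log2(M) = 2 * 643000 * 5.0 = 6430000.0

6430000.0 bps


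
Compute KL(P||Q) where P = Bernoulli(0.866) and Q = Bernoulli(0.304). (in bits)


KL = p*log2(p/q) + (1-p)*log2((1-p)/(1-q)) = 0.866*log2(0.866/0.304) + 0.134*log2(0.134/0.696) = 0.9894

0.9894 bits


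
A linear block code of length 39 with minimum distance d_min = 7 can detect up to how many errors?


Detection capability = d_min - 1 = 7 - 1 = 6

6 errors


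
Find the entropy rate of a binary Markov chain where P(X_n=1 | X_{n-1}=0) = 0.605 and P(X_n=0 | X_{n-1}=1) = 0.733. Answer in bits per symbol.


Stationary distribution: pi_0 = p10/(p01+p10) = 0.5478, pi_1 = 0.4522. Entropy rate H' = pi_0*H(p01) + pi_1*H(p10) = 0.5478*0.968 + 0.4522*0.8371 = 0.9088

0.9088 bits/symbol


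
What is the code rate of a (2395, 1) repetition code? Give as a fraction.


Rate = k/n = 1/2395

1/2395


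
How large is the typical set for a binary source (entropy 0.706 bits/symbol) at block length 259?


log2|A_typical| = nH = 259 * 0.706 = 182.854, so |A_typical| ~ 2^182.854 = 1.108e+55

1.108e+55


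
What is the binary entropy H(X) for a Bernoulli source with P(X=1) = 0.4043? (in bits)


H = -p*log2(p) - (1-p)*log2(1-p). -0.4043*log2(0.4043) = 0.528219; -0.5957*log2(0.5957) = 0.445192. H = 0.528219 + 0.445192 = 0.9734

0.9734 bits


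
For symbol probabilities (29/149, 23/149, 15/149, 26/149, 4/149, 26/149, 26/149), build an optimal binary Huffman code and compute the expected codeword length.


Huffman construction (repeatedly merge the two least-probable nodes; each merge adds 1 bit to every symbol beneath it): 4/149 + 15/149 = 19/149; 19/149 + 23/149 = 42/149; 26/149 + 26/149 = 52/149; 26/149 + 29/149 = 55/149; 42/149 + 52/149 = 94/149; 55/149 + 94/149 = 1. Resulting codeword lengths (in the order the probabilities were given): (2, 3, 4, 3, 4, 3, 2). L_avg = sum(p_i * l_i) = 29/149*2 + 23/149*3 + 15/149*4 + 26/149*3 + 4/149*4 + 26/149*3 + 26/149*2 = 411/149 = 2.7584

2.7584 bits


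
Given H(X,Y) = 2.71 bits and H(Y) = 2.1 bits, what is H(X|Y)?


H(X|Y) = H(X,Y) - H(Y) = 2.71 - 2.1 = 0.61

0.61 bits


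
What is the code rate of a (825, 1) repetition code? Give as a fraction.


Rate = k/n = 1/825

1/825


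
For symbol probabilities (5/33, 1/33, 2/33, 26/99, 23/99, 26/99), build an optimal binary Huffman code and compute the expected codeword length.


Huffman construction (repeatedly merge the two least-probable nodes; each merge adds 1 bit to every symbol beneath it): 1/33 + 2/33 = 1/11; 1/11 + 5/33 = 8/33; 23/99 + 8/33 = 47/99; 26/99 + 26/99 = 52/99; 47/99 + 52/99 = 1. Resulting codeword lengths (in the order the probabilities were given): (3, 4, 4, 2, 2, 2). L_avg = sum(p_i * l_i) = 5/33*3 + 1/33*4 + 2/33*4 + 26/99*2 + 23/99*2 + 26/99*2 = 7/3 = 2.3333

2.3333 bits


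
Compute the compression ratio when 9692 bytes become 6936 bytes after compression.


Ratio = original / compressed = 9692 / 6936 = 1.3973

1.3973


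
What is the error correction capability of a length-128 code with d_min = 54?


Correction capability = floor((d-1)/2) = floor((54-1)/2) = 26

26 errors


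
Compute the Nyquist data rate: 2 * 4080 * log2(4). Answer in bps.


Rate = 2 * B * log2(M) = 2 * 4080 * 2.0 = 16320.0

16320.0 bps


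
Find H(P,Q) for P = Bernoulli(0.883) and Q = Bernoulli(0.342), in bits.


H(P,Q) = -p*log2(q) - (1-p)*log2(1-q). -0.883*log2(0.342) = 1.366824; -0.117*log2(0.658) = 0.070649. H(P,Q) = 1.366824 + 0.070649 = 1.4375

1.4375 bits


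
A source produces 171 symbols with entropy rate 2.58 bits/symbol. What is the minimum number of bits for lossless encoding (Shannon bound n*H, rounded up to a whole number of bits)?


Minimum bits >= n * H = 171 * 2.58 = 441.18, rounded up to a whole number of bits = 442

442 bits


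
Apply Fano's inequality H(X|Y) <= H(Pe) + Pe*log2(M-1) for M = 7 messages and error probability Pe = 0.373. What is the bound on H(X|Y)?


H(Pe) = -Pe*log2(Pe) - (1-Pe)*log2(1-Pe) = -0.373*log2(0.373) - 0.627*log2(0.627) = 0.530687 + 0.422261 = 0.9529. Pe*log2(M-1) = 0.373*log2(6) = 0.964191. Bound = H(Pe) + Pe*log2(M-1) = 0.530687 + 0.422261 + 0.964191 = 1.9171

1.9171 bits


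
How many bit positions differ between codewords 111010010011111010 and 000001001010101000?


Count differing positions: ^ ^ ^ . ^ ^ . ^ ^ . . ^ . ^ . . ^ . = 10 differences

10


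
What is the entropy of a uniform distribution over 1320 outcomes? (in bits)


H = log2(n) = log2(1320) = 10.3663

10.3663 bits


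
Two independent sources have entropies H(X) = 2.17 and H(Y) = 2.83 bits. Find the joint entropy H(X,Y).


For independent variables, H(X,Y) = H(X) + H(Y) = 2.17 + 2.83 = 5.0

5.0 bits


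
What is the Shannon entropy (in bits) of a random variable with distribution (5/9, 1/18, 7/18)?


H = -sum(p_i * log2(p_i)). Terms: -(5/9)*log2(5/9) = 0.471109; -(1/18)*log2(1/18) = 0.231663; -(7/18)*log2(7/18) = 0.529888. H = 0.471109 + 0.231663 + 0.529888 = 1.2327

1.2327 bits


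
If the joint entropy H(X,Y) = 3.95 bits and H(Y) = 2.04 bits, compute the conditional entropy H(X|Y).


H(X|Y) = H(X,Y) - H(Y) = 3.95 - 2.04 = 1.91

1.91 bits


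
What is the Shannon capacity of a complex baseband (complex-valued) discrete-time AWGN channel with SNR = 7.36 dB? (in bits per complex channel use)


SNR_linear = 10^(7.36/10) = 5.445; C = log2(1 + SNR_linear) = log2(1 + 5.445) = 2.6882

2.6882 bits/channel use


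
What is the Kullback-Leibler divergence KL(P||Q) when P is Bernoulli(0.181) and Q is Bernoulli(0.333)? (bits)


KL = p*log2(p/q) + (1-p)*log2((1-p)/(1-q)) = 0.181*log2(0.181/0.333) + 0.819*log2(0.819/0.667) = 0.0834

0.0834 bits


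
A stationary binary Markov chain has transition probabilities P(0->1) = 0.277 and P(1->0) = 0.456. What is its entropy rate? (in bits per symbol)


Stationary distribution: pi_0 = p10/(p01+p10) = 0.6221, pi_1 = 0.3779. Entropy rate H' = pi_0*H(p01) + pi_1*H(p10) = 0.6221*0.8513 + 0.3779*0.9944 = 0.9054

0.9054 bits/symbol


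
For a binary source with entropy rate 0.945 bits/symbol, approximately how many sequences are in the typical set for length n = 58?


log2|A_typical| = nH = 58 * 0.945 = 54.81, so |A_typical| ~ 2^54.81 = 3.158e+16

3.158e+16


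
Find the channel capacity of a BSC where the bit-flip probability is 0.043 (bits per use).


H(p) = -p*log2(p) - (1-p)*log2(1-p) = -0.043*log2(0.043) - 0.957*log2(0.957) = 0.195199 + 0.060683 = 0.2559. C = 1 - H(p) = 1 - 0.2559 = 0.7441

0.7441 bits


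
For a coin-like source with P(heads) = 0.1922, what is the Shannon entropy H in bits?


H = -p*log2(p) - (1-p)*log2(1-p). -0.1922*log2(0.1922) = 0.457305; -0.8078*log2(0.8078) = 0.248746. H = 0.457305 + 0.248746 = 0.7061

0.7061 bits


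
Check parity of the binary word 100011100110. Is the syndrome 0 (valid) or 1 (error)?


Syndrome = XOR of all bits = 1 XOR 0 XOR 0 XOR 0 XOR 1 XOR 1 XOR 1 XOR 0 XOR 0 XOR 1 XOR 1 XOR 0 = 0

0


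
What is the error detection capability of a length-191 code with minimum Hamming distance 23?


Detection capability = d_min - 1 = 23 - 1 = 22

22 errors


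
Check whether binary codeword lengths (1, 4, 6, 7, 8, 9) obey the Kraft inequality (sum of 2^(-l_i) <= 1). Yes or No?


Kraft sum = sum(2^(-l_i)) = 0.5918, need <= 1. Result: satisfied (a binary prefix-free code with these lengths exists)

Yes


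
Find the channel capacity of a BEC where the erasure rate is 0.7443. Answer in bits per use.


C = 1 - epsilon = 1 - 0.7443 = 0.2557

0.2557 bits


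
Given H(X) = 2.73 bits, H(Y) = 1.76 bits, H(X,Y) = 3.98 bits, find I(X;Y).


I(X;Y) = H(X) + H(Y) - H(X,Y) = 2.73 + 1.76 - 3.98 = 0.51

0.51 bits


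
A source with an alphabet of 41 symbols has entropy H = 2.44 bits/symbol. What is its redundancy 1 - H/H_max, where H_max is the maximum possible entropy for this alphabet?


H_max = log2(K) = log2(41) = 5.3576 bits/symbol. Redundancy = 1 - H/H_max = 1 - 2.44/5.3576 = 1 - 0.4554 = 0.5446

0.5446


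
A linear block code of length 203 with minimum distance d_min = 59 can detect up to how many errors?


Detection capability = d_min - 1 = 59 - 1 = 58

58 errors


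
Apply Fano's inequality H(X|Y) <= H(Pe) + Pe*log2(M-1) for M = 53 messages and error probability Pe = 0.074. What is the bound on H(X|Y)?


H(Pe) = -Pe*log2(Pe) - (1-Pe)*log2(1-Pe) = -0.074*log2(0.074) - 0.926*log2(0.926) = 0.277968 + 0.102708 = 0.3807. Pe*log2(M-1) = 0.074*log2(52) = 0.421833. Bound = H(Pe) + Pe*log2(M-1) = 0.277968 + 0.102708 + 0.421833 = 0.8025

0.8025 bits


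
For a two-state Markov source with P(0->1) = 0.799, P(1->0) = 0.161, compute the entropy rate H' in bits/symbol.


Stationary distribution: pi_0 = p10/(p01+p10) = 0.1677, pi_1 = 0.8323. Entropy rate H' = pi_0*H(p01) + pi_1*H(p10) = 0.1677*0.7239 + 0.8323*0.6367 = 0.6513

0.6513 bits/symbol


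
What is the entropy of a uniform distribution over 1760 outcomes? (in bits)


H = log2(n) = log2(1760) = 10.7814

10.7814 bits


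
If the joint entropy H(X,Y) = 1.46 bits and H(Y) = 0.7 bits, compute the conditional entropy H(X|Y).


H(X|Y) = H(X,Y) - H(Y) = 1.46 - 0.7 = 0.76

0.76 bits


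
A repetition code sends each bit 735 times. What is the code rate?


Rate = k/n = 1/735

1/735


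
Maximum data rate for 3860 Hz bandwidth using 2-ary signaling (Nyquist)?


Rate = 2 * B * log2(M) = 2 * 3860 * 1.0 = 7720.0

7720.0 bps


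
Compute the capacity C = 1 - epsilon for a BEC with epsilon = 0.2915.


C = 1 - epsilon = 1 - 0.2915 = 0.7085

0.7085 bits


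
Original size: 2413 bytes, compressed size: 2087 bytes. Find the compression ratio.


Ratio = original / compressed = 2413 / 2087 = 1.1562

1.1562


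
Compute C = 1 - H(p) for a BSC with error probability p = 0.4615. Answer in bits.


H(p) = -p*log2(p) - (1-p)*log2(1-p) = -0.4615*log2(0.4615) - 0.5385*log2(0.5385) = 0.514848 + 0.480871 = 0.9957. C = 1 - H(p) = 1 - 0.9957 = 0.0043

0.0043 bits


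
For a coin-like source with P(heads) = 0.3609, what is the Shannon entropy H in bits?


H = -p*log2(p) - (1-p)*log2(1-p). -0.3609*log2(0.3609) = 0.530642; -0.6391*log2(0.6391) = 0.412786. H = 0.530642 + 0.412786 = 0.9434

0.9434 bits


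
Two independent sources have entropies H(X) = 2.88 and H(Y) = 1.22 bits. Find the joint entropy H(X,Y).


For independent variables, H(X,Y) = H(X) + H(Y) = 2.88 + 1.22 = 4.1

4.1 bits


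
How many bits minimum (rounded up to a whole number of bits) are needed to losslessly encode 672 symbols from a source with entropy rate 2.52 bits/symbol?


Minimum bits >= n * H = 672 * 2.52 = 1693.44, rounded up to a whole number of bits = 1694

1694 bits


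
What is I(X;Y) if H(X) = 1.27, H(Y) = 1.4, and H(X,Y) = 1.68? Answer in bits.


I(X;Y) = H(X) + H(Y) - H(X,Y) = 1.27 + 1.4 - 1.68 = 0.99

0.99 bits


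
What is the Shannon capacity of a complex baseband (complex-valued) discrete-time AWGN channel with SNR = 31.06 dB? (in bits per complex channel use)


SNR_linear = 10^(31.06/10) = 1276.4388; C = log2(1 + SNR_linear) = log2(1 + 1276.4388) = 10.319

10.319 bits/channel use


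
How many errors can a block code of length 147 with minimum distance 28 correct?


Correction capability = floor((d-1)/2) = floor((28-1)/2) = 13

13 errors


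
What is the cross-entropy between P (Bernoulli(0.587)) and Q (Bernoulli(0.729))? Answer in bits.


H(P,Q) = -p*log2(q) - (1-p)*log2(1-q). -0.587*log2(0.729) = 0.267677; -0.413*log2(0.271) = 0.777941. H(P,Q) = 0.267677 + 0.777941 = 1.0456

1.0456 bits


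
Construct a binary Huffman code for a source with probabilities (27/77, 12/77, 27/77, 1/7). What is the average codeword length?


Huffman construction (repeatedly merge the two least-probable nodes; each merge adds 1 bit to every symbol beneath it): 1/7 + 12/77 = 23/77; 23/77 + 27/77 = 50/77; 27/77 + 50/77 = 1. Resulting codeword lengths (in the order the probabilities were given): (2, 3, 1, 3). L_avg = sum(p_i * l_i) = 27/77*2 + 12/77*3 + 27/77*1 + 1/7*3 = 150/77 = 1.9481

1.9481 bits


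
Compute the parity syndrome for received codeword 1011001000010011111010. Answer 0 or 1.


Syndrome = XOR of all bits = 1 XOR 0 XOR 1 XOR 1 XOR 0 XOR 0 XOR 1 XOR 0 XOR 0 XOR 0 XOR 0 XOR 1 XOR 0 XOR 0 XOR 1 XOR 1 XOR 1 XOR 1 XOR 1 XOR 0 XOR 1 XOR 0 = 1

1


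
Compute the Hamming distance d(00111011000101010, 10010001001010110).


Count differing positions: ^ . ^ . ^ . ^ . . . ^ ^ ^ ^ ^ . . = 9 differences

9


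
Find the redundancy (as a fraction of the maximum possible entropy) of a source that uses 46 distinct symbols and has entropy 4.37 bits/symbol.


H_max = log2(K) = log2(46) = 5.5236 bits/symbol. Redundancy = 1 - H/H_max = 1 - 4.37/5.5236 = 1 - 0.7912 = 0.2088

0.2088


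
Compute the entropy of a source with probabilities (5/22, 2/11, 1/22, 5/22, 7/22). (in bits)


H = -sum(p_i * log2(p_i)). Terms: -(5/22)*log2(5/22) = 0.485796; -(2/11)*log2(2/11) = 0.447169; -(1/22)*log2(1/22) = 0.202701; -(5/22)*log2(5/22) = 0.485796; -(7/22)*log2(7/22) = 0.525661. H = 0.485796 + 0.447169 + 0.202701 + 0.485796 + 0.525661 = 2.1471

2.1471 bits


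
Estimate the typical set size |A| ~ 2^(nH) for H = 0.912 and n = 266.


log2|A_typical| = nH = 266 * 0.912 = 242.592, so |A_typical| ~ 2^242.592 = 1.065e+73

1.065e+73


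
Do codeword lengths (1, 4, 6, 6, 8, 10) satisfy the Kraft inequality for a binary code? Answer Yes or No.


Kraft sum = sum(2^(-l_i)) = 0.5986, need <= 1. Result: satisfied (a binary prefix-free code with these lengths exists)

Yes


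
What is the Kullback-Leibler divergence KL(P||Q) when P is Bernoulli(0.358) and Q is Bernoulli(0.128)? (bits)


KL = p*log2(p/q) + (1-p)*log2((1-p)/(1-q)) = 0.358*log2(0.358/0.128) + 0.642*log2(0.642/0.872) = 0.2476

0.2476 bits


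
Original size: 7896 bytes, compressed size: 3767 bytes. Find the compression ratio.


Ratio = original / compressed = 7896 / 3767 = 2.0961

2.0961


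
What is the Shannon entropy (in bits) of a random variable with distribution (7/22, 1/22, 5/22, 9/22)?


H = -sum(p_i * log2(p_i)). Terms: -(7/22)*log2(7/22) = 0.525661; -(1/22)*log2(1/22) = 0.202701; -(5/22)*log2(5/22) = 0.485796; -(9/22)*log2(9/22) = 0.527525. H = 0.525661 + 0.202701 + 0.485796 + 0.527525 = 1.7417

1.7417 bits


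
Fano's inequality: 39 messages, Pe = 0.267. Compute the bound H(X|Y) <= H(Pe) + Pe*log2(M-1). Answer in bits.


H(Pe) = -Pe*log2(Pe) - (1-Pe)*log2(1-Pe) = -0.267*log2(0.267) - 0.733*log2(0.733) = 0.508659 + 0.328468 = 0.8371. Pe*log2(M-1) = 0.267*log2(38) = 1.401197. Bound = H(Pe) + Pe*log2(M-1) = 0.508659 + 0.328468 + 1.401197 = 2.2383

2.2383 bits


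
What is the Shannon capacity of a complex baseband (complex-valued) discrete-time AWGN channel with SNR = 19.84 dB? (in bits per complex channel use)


SNR_linear = 10^(19.84/10) = 96.3829; C = log2(1 + SNR_linear) = log2(1 + 96.3829) = 6.6056

6.6056 bits/channel use


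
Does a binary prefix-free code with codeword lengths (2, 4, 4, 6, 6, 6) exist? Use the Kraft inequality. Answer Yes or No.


Kraft sum = sum(2^(-l_i)) = 0.4219, need <= 1. Result: satisfied (a binary prefix-free code with these lengths exists)

Yes


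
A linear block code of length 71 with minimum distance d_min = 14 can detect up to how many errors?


Detection capability = d_min - 1 = 14 - 1 = 13

13 errors


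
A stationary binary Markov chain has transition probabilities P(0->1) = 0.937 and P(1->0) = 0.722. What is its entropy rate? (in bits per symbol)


Stationary distribution: pi_0 = p10/(p01+p10) = 0.4352, pi_1 = 0.5648. Entropy rate H' = pi_0*H(p01) + pi_1*H(p10) = 0.4352*0.3392 + 0.5648*0.8527 = 0.6292

0.6292 bits/symbol


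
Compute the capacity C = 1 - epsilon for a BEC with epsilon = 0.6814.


C = 1 - epsilon = 1 - 0.6814 = 0.3186

0.3186 bits


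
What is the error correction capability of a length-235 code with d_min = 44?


Correction capability = floor((d-1)/2) = floor((44-1)/2) = 21

21 errors


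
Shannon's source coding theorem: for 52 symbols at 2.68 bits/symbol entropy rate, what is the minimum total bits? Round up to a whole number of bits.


Minimum bits >= n * H = 52 * 2.68 = 139.36, rounded up to a whole number of bits = 140

140 bits


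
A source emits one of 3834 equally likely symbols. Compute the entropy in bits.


H = log2(n) = log2(3834) = 11.9046

11.9046 bits


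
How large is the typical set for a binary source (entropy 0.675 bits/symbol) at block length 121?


log2|A_typical| = nH = 121 * 0.675 = 81.675, so |A_typical| ~ 2^81.675 = 3.860e+24

3.860e+24


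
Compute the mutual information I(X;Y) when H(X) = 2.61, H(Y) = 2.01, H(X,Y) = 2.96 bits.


I(X;Y) = H(X) + H(Y) - H(X,Y) = 2.61 + 2.01 - 2.96 = 1.66

1.66 bits


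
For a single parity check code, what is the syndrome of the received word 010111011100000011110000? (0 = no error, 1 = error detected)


Syndrome = XOR of all bits = 0 XOR 1 XOR 0 XOR 1 XOR 1 XOR 1 XOR 0 XOR 1 XOR 1 XOR 1 XOR 0 XOR 0 XOR 0 XOR 0 XOR 0 XOR 0 XOR 1 XOR 1 XOR 1 XOR 1 XOR 0 XOR 0 XOR 0 XOR 0 = 1

1


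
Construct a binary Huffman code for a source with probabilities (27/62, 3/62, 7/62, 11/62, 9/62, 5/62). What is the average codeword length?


Huffman construction (repeatedly merge the two least-probable nodes; each merge adds 1 bit to every symbol beneath it): 3/62 + 5/62 = 4/31; 7/62 + 4/31 = 15/62; 9/62 + 11/62 = 10/31; 15/62 + 10/31 = 35/62; 27/62 + 35/62 = 1. Resulting codeword lengths (in the order the probabilities were given): (1, 4, 3, 3, 3, 4). L_avg = sum(p_i * l_i) = 27/62*1 + 3/62*4 + 7/62*3 + 11/62*3 + 9/62*3 + 5/62*4 = 70/31 = 2.2581

2.2581 bits


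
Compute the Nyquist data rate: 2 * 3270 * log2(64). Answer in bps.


Rate = 2 * B * log2(M) = 2 * 3270 * 6.0 = 39240.0

39240.0 bps


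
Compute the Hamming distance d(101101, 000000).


Count differing positions: ^ . ^ ^ . ^ = 4 differences

4


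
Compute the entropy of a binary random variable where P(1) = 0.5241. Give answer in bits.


H = -p*log2(p) - (1-p)*log2(1-p). -0.5241*log2(0.5241) = 0.488506; -0.4759*log2(0.4759) = 0.509817. H = 0.488506 + 0.509817 = 0.9983

0.9983 bits


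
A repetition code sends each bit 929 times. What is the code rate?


Rate = k/n = 1/929

1/929


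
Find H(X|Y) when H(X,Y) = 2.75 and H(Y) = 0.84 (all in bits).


H(X|Y) = H(X,Y) - H(Y) = 2.75 - 0.84 = 1.91

1.91 bits


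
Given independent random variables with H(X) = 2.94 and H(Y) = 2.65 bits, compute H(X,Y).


For independent variables, H(X,Y) = H(X) + H(Y) = 2.94 + 2.65 = 5.59

5.59 bits


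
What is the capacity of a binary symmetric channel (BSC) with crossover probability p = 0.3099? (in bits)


H(p) = -p*log2(p) - (1-p)*log2(1-p) = -0.3099*log2(0.3099) - 0.6901*log2(0.6901) = 0.523770 + 0.369288 = 0.8931. C = 1 - H(p) = 1 - 0.8931 = 0.1069

0.1069 bits


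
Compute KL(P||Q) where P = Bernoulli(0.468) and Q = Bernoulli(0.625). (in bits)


KL = p*log2(p/q) + (1-p)*log2((1-p)/(1-q)) = 0.468*log2(0.468/0.625) + 0.532*log2(0.532/0.375) = 0.0731

0.0731 bits


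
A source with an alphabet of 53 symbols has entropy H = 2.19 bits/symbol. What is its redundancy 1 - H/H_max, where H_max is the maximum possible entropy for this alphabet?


H_max = log2(K) = log2(53) = 5.7279 bits/symbol. Redundancy = 1 - H/H_max = 1 - 2.19/5.7279 = 1 - 0.3823 = 0.6177

0.6177


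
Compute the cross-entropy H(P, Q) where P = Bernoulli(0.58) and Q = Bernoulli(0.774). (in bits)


H(P,Q) = -p*log2(q) - (1-p)*log2(1-q). -0.58*log2(0.774) = 0.214365; -0.42*log2(0.226) = 0.901154. H(P,Q) = 0.214365 + 0.901154 = 1.1155

1.1155 bits


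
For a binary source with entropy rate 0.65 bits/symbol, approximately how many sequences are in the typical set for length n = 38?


log2|A_typical| = nH = 38 * 0.65 = 24.7, so |A_typical| ~ 2^24.7 = 2.725e+07

2.725e+07


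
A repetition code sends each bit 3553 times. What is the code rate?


Rate = k/n = 1/3553

1/3553


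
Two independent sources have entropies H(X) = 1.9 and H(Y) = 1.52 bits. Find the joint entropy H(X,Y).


For independent variables, H(X,Y) = H(X) + H(Y) = 1.9 + 1.52 = 3.42

3.42 bits


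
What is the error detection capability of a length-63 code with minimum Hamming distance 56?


Detection capability = d_min - 1 = 56 - 1 = 55

55 errors


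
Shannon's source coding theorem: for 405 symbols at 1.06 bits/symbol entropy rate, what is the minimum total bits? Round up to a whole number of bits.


Minimum bits >= n * H = 405 * 1.06 = 429.3, rounded up to a whole number of bits = 430

430 bits


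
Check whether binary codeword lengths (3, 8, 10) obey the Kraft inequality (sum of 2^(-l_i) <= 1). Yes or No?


Kraft sum = sum(2^(-l_i)) = 0.1299, need <= 1. Result: satisfied (a binary prefix-free code with these lengths exists)

Yes


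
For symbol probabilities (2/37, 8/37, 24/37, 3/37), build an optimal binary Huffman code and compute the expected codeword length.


Huffman construction (repeatedly merge the two least-probable nodes; each merge adds 1 bit to every symbol beneath it): 2/37 + 3/37 = 5/37; 5/37 + 8/37 = 13/37; 13/37 + 24/37 = 1. Resulting codeword lengths (in the order the probabilities were given): (3, 2, 1, 3). L_avg = sum(p_i * l_i) = 2/37*3 + 8/37*2 + 24/37*1 + 3/37*3 = 55/37 = 1.4865

1.4865 bits


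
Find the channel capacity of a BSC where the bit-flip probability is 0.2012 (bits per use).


H(p) = -p*log2(p) - (1-p)*log2(1-p) = -0.2012*log2(0.2012) - 0.7988*log2(0.7988) = 0.465436 + 0.258886 = 0.7243. C = 1 - H(p) = 1 - 0.7243 = 0.2757

0.2757 bits


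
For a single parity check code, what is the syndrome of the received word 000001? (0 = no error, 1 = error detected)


Syndrome = XOR of all bits = 0 XOR 0 XOR 0 XOR 0 XOR 0 XOR 1 = 1

1


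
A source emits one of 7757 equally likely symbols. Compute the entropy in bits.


H = log2(n) = log2(7757) = 12.9213

12.9213 bits


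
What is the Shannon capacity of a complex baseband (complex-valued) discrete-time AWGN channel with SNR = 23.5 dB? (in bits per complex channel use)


SNR_linear = 10^(23.5/10) = 223.8721; C = log2(1 + SNR_linear) = log2(1 + 223.8721) = 7.813

7.813 bits/channel use


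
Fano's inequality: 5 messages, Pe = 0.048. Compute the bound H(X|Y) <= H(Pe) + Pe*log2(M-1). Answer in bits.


H(Pe) = -Pe*log2(Pe) - (1-Pe)*log2(1-Pe) = -0.048*log2(0.048) - 0.952*log2(0.952) = 0.210279 + 0.067560 = 0.2778. Pe*log2(M-1) = 0.048*log2(4) = 0.096000. Bound = H(Pe) + Pe*log2(M-1) = 0.210279 + 0.067560 + 0.096000 = 0.3738

0.3738 bits


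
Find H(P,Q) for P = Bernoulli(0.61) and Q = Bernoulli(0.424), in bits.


H(P,Q) = -p*log2(q) - (1-p)*log2(1-q). -0.61*log2(0.424) = 0.755097; -0.39*log2(0.576) = 0.310385. H(P,Q) = 0.755097 + 0.310385 = 1.0655

1.0655 bits


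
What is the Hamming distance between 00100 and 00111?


Count differing positions: . . . ^ ^ = 2 differences

2


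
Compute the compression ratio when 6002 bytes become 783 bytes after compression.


Ratio = original / compressed = 6002 / 783 = 7.6654

7.6654


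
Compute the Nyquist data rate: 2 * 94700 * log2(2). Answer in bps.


Rate = 2 * B * log2(M) = 2 * 94700 * 1.0 = 189400.0

189400.0 bps


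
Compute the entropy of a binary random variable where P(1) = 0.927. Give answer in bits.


H = -p*log2(p) - (1-p)*log2(1-p). -0.927*log2(0.927) = 0.101376; -0.073*log2(0.073) = 0.275645. H = 0.101376 + 0.275645 = 0.377

0.377 bits


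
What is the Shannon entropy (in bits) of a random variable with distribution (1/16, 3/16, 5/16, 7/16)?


H = -sum(p_i * log2(p_i)). Terms: -(1/16)*log2(1/16) = 0.250000; -(3/16)*log2(3/16) = 0.452820; -(5/16)*log2(5/16) = 0.524397; -(7/16)*log2(7/16) = 0.521782. H = 0.250000 + 0.452820 + 0.524397 + 0.521782 = 1.749

1.749 bits


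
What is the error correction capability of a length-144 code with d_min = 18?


Correction capability = floor((d-1)/2) = floor((18-1)/2) = 8

8 errors


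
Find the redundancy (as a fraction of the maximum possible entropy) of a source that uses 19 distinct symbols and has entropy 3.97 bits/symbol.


H_max = log2(K) = log2(19) = 4.2479 bits/symbol. Redundancy = 1 - H/H_max = 1 - 3.97/4.2479 = 1 - 0.9346 = 0.0654

0.0654


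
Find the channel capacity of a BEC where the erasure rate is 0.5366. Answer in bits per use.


C = 1 - epsilon = 1 - 0.5366 = 0.4634

0.4634 bits


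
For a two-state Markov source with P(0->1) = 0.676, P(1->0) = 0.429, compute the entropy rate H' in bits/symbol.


Stationary distribution: pi_0 = p10/(p01+p10) = 0.3882, pi_1 = 0.6118. Entropy rate H' = pi_0*H(p01) + pi_1*H(p10) = 0.3882*0.9087 + 0.6118*0.9854 = 0.9556

0.9556 bits/symbol


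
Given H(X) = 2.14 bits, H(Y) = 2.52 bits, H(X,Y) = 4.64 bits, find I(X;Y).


I(X;Y) = H(X) + H(Y) - H(X,Y) = 2.14 + 2.52 - 4.64 = 0.02

0.02 bits


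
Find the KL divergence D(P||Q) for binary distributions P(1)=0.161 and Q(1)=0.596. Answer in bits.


KL = p*log2(p/q) + (1-p)*log2((1-p)/(1-q)) = 0.161*log2(0.161/0.596) + 0.839*log2(0.839/0.404) = 0.5806

0.5806 bits


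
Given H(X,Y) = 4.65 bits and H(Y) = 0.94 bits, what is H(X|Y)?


H(X|Y) = H(X,Y) - H(Y) = 4.65 - 0.94 = 3.71

3.71 bits


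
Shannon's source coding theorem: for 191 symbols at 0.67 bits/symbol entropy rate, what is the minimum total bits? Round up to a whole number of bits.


Minimum bits >= n * H = 191 * 0.67 = 127.97, rounded up to a whole number of bits = 128

128 bits


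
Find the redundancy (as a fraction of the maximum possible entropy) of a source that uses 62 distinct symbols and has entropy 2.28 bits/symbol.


H_max = log2(K) = log2(62) = 5.9542 bits/symbol. Redundancy = 1 - H/H_max = 1 - 2.28/5.9542 = 1 - 0.3829 = 0.6171

0.6171


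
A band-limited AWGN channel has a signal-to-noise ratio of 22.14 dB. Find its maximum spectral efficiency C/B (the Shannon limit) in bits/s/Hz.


SNR_linear = 10^(22.14/10) = 163.6817; C/B = log2(1 + SNR_linear) = log2(1 + 163.6817) = 7.3635

7.3635 bits/s/Hz


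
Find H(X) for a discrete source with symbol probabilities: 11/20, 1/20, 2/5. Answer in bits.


H = -sum(p_i * log2(p_i)). Terms: -(11/20)*log2(11/20) = 0.474373; -(1/20)*log2(1/20) = 0.216096; -(2/5)*log2(2/5) = 0.528771. H = 0.474373 + 0.216096 + 0.528771 = 1.2192

1.2192 bits


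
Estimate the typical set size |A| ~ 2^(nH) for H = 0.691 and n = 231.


log2|A_typical| = nH = 231 * 0.691 = 159.621, so |A_typical| ~ 2^159.621 = 1.124e+48

1.124e+48


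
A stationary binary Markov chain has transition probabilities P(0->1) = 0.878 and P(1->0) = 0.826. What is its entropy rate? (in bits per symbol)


Stationary distribution: pi_0 = p10/(p01+p10) = 0.4847, pi_1 = 0.5153. Entropy rate H' = pi_0*H(p01) + pi_1*H(p10) = 0.4847*0.5351 + 0.5153*0.6668 = 0.6029

0.6029 bits/symbol


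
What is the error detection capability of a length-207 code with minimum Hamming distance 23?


Detection capability = d_min - 1 = 23 - 1 = 22

22 errors


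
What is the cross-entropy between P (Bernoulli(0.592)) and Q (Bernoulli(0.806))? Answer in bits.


H(P,Q) = -p*log2(q) - (1-p)*log2(1-q). -0.592*log2(0.806) = 0.184200; -0.408*log2(0.194) = 0.965276. H(P,Q) = 0.184200 + 0.965276 = 1.1495

1.1495 bits


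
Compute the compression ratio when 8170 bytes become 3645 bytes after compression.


Ratio = original / compressed = 8170 / 3645 = 2.2414

2.2414


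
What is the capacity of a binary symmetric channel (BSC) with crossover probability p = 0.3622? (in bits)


H(p) = -p*log2(p) - (1-p)*log2(1-p) = -0.3622*log2(0.3622) - 0.6378*log2(0.6378) = 0.530674 + 0.413820 = 0.9445. C = 1 - H(p) = 1 - 0.9445 = 0.0555

0.0555 bits


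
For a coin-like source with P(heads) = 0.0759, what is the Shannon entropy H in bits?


H = -p*log2(p) - (1-p)*log2(1-p). -0.0759*log2(0.0759) = 0.282330; -0.9241*log2(0.9241) = 0.105236. H = 0.282330 + 0.105236 = 0.3876

0.3876 bits


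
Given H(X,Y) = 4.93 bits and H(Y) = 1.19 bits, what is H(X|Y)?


H(X|Y) = H(X,Y) - H(Y) = 4.93 - 1.19 = 3.74

3.74 bits


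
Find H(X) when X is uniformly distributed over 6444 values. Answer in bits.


H = log2(n) = log2(6444) = 12.6537

12.6537 bits


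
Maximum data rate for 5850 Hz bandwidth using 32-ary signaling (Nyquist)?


Rate = 2 * B * log2(M) = 2 * 5850 * 5.0 = 58500.0

58500.0 bps


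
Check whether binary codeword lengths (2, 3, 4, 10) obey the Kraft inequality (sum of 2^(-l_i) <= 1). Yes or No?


Kraft sum = sum(2^(-l_i)) = 0.4385, need <= 1. Result: satisfied (a binary prefix-free code with these lengths exists)

Yes


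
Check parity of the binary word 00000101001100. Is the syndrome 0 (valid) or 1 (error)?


Syndrome = XOR of all bits = 0 XOR 0 XOR 0 XOR 0 XOR 0 XOR 1 XOR 0 XOR 1 XOR 0 XOR 0 XOR 1 XOR 1 XOR 0 XOR 0 = 0

0


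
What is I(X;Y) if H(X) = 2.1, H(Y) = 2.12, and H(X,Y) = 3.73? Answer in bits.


I(X;Y) = H(X) + H(Y) - H(X,Y) = 2.1 + 2.12 - 3.73 = 0.49

0.49 bits


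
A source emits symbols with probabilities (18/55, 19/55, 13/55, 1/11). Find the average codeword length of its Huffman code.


Huffman construction (repeatedly merge the two least-probable nodes; each merge adds 1 bit to every symbol beneath it): 1/11 + 13/55 = 18/55; 18/55 + 18/55 = 36/55; 19/55 + 36/55 = 1. Resulting codeword lengths (in the order the probabilities were given): (2, 1, 3, 3). L_avg = sum(p_i * l_i) = 18/55*2 + 19/55*1 + 13/55*3 + 1/11*3 = 109/55 = 1.9818

1.9818 bits


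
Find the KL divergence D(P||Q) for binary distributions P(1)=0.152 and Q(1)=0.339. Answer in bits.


KL = p*log2(p/q) + (1-p)*log2((1-p)/(1-q)) = 0.152*log2(0.152/0.339) + 0.848*log2(0.848/0.661) = 0.1289

0.1289 bits


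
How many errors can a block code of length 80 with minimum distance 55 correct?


Correction capability = floor((d-1)/2) = floor((55-1)/2) = 27

27 errors


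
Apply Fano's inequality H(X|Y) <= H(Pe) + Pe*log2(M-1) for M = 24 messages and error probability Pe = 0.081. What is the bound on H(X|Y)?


H(Pe) = -Pe*log2(Pe) - (1-Pe)*log2(1-Pe) = -0.081*log2(0.081) - 0.919*log2(0.919) = 0.293701 + 0.111992 = 0.4057. Pe*log2(M-1) = 0.081*log2(23) = 0.366409. Bound = H(Pe) + Pe*log2(M-1) = 0.293701 + 0.111992 + 0.366409 = 0.7721

0.7721 bits


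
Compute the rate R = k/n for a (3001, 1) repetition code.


Rate = k/n = 1/3001

1/3001


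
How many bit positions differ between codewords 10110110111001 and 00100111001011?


Count differing positions: ^ . . ^ . . . ^ ^ ^ . . ^ . = 6 differences

6


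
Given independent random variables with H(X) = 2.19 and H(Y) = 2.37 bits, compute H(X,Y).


For independent variables, H(X,Y) = H(X) + H(Y) = 2.19 + 2.37 = 4.56

4.56 bits


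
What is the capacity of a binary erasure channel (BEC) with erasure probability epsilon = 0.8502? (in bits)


C = 1 - epsilon = 1 - 0.8502 = 0.1498

0.1498 bits


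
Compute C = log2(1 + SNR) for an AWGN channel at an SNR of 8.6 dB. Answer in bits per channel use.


SNR_linear = 10^(8.6/10) = 7.2444; C = log2(1 + SNR_linear) = log2(1 + 7.2444) = 3.0434

3.0434 bits/channel use


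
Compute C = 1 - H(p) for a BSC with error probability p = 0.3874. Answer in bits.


H(p) = -p*log2(p) - (1-p)*log2(1-p) = -0.3874*log2(0.3874) - 0.6126*log2(0.6126) = 0.530004 + 0.433098 = 0.9631. C = 1 - H(p) = 1 - 0.9631 = 0.0369

0.0369 bits


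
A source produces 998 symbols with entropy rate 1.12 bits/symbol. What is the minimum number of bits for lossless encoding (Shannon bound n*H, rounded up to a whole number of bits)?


Minimum bits >= n * H = 998 * 1.12 = 1117.76, rounded up to a whole number of bits = 1118

1118 bits


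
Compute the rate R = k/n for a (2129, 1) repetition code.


Rate = k/n = 1/2129

1/2129


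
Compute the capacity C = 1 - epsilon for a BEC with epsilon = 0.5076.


C = 1 - epsilon = 1 - 0.5076 = 0.4924

0.4924 bits


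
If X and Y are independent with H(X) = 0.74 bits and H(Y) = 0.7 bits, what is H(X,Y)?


For independent variables, H(X,Y) = H(X) + H(Y) = 0.74 + 0.7 = 1.44

1.44 bits


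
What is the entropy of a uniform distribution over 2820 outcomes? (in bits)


H = log2(n) = log2(2820) = 11.4615

11.4615 bits


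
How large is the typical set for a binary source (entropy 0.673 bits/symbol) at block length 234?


log2|A_typical| = nH = 234 * 0.673 = 157.482, so |A_typical| ~ 2^157.482 = 2.552e+47

2.552e+47


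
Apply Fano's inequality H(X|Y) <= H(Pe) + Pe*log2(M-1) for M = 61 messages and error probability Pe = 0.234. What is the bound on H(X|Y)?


H(Pe) = -Pe*log2(Pe) - (1-Pe)*log2(1-Pe) = -0.234*log2(0.234) - 0.766*log2(0.766) = 0.490328 + 0.294591 = 0.7849. Pe*log2(M-1) = 0.234*log2(60) = 1.382212. Bound = H(Pe) + Pe*log2(M-1) = 0.490328 + 0.294591 + 1.382212 = 2.1671

2.1671 bits


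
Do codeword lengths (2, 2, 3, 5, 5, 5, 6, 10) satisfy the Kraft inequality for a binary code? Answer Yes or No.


Kraft sum = sum(2^(-l_i)) = 0.7354, need <= 1. Result: satisfied (a binary prefix-free code with these lengths exists)

Yes


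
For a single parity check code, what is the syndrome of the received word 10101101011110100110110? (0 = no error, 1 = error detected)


Syndrome = XOR of all bits = 1 XOR 0 XOR 1 XOR 0 XOR 1 XOR 1 XOR 0 XOR 1 XOR 0 XOR 1 XOR 1 XOR 1 XOR 1 XOR 0 XOR 1 XOR 0 XOR 0 XOR 1 XOR 1 XOR 0 XOR 1 XOR 1 XOR 0 = 0

0


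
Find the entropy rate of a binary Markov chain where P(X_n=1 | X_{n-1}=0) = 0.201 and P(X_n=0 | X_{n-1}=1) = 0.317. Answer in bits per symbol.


Stationary distribution: pi_0 = p10/(p01+p10) = 0.612, pi_1 = 0.388. Entropy rate H' = pi_0*H(p01) + pi_1*H(p10) = 0.612*0.7239 + 0.388*0.9011 = 0.7927

0.7927 bits/symbol


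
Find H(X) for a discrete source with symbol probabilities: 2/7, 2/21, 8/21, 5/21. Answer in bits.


H = -sum(p_i * log2(p_i)). Terms: -(2/7)*log2(2/7) = 0.516387; -(2/21)*log2(2/21) = 0.323078; -(8/21)*log2(8/21) = 0.530407; -(5/21)*log2(5/21) = 0.492950. H = 0.516387 + 0.323078 + 0.530407 + 0.492950 = 1.8628

1.8628 bits


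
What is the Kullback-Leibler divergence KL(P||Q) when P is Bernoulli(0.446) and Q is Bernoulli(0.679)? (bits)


KL = p*log2(p/q) + (1-p)*log2((1-p)/(1-q)) = 0.446*log2(0.446/0.679) + 0.554*log2(0.554/0.321) = 0.1657

0.1657 bits


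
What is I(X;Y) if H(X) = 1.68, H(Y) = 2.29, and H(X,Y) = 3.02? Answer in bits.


I(X;Y) = H(X) + H(Y) - H(X,Y) = 1.68 + 2.29 - 3.02 = 0.95

0.95 bits


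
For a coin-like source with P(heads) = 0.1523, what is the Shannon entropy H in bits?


H = -p*log2(p) - (1-p)*log2(1-p). -0.1523*log2(0.1523) = 0.413496; -0.8477*log2(0.8477) = 0.202070. H = 0.413496 + 0.202070 = 0.6156

0.6156 bits


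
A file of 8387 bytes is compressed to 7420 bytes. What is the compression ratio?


Ratio = original / compressed = 8387 / 7420 = 1.1303

1.1303


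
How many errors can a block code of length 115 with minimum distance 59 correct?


Correction capability = floor((d-1)/2) = floor((59-1)/2) = 29

29 errors


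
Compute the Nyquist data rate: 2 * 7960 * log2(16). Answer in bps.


Rate = 2 * B * log2(M) = 2 * 7960 * 4.0 = 63680.0

63680.0 bps


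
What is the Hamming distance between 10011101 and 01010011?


Count differing positions: ^ ^ . . ^ ^ ^ . = 5 differences

5


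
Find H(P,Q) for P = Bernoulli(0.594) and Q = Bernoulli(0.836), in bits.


H(P,Q) = -p*log2(q) - (1-p)*log2(1-q). -0.594*log2(0.836) = 0.153505; -0.406*log2(0.164) = 1.058942. H(P,Q) = 0.153505 + 1.058942 = 1.2124

1.2124 bits


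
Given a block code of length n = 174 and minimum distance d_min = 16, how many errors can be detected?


Detection capability = d_min - 1 = 16 - 1 = 15

15 errors


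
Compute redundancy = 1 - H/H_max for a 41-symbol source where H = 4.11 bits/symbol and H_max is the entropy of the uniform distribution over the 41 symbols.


H_max = log2(K) = log2(41) = 5.3576 bits/symbol. Redundancy = 1 - H/H_max = 1 - 4.11/5.3576 = 1 - 0.7671 = 0.2329

0.2329
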